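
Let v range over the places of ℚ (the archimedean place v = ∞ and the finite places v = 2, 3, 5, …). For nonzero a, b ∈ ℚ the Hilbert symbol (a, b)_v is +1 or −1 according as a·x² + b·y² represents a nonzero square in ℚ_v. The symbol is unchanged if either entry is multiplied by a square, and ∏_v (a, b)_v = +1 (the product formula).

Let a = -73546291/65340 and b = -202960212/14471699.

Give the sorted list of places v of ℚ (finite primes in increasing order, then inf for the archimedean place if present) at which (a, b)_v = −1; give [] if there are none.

Mod squares: a ≡ -1365, b ≡ -3927. Check v ∈ {∞, 2, 3, 5, 7, 11, 13, 17, 29, 31, 37}.
v=11: a=11^-2·(≡6), b=11^-1·(≡2) mod 11; (6|11)=-1, (2|11)=-1; (−1)^{-2·-1·5}·(-1)^-1·(-1)^-2 = -1.
v=5: a=5^-1·(≡3), b=5^0·(≡2) mod 5; (3|5)=-1, (2|5)=-1; (−1)^{-1·0·2}·(-1)^0·(-1)^-1 = -1.
v=29: a=29^2·(≡14), b=29^2·(≡2) mod 29; (14|29)=-1, (2|29)=-1; (−1)^{2·2·14}·(-1)^2·(-1)^2 = +1.
v=37: a=37^0·(≡11), b=37^-2·(≡24) mod 37; (11|37)=+1, (24|37)=-1; (−1)^{0·-2·18}·(+1)^-2·(-1)^0 = +1.
v=13: a=13^1·(≡12), b=13^2·(≡12) mod 13; (12|13)=+1, (12|13)=+1; (−1)^{1·2·6}·(+1)^2·(+1)^1 = +1.
v=7: a=7^1·(≡1), b=7^1·(≡5) mod 7; (1|7)=+1, (5|7)=-1; (−1)^{1·1·3}·(+1)^1·(-1)^1 = +1.
v=31: a=31^2·(≡30), b=31^-2·(≡16) mod 31; (30|31)=-1, (16|31)=+1; (−1)^{2·-2·15}·(-1)^-2·(+1)^2 = +1.
v=2: v_2(a)=-2, v_2(b)=2; units ≡ 3, 1 (mod 8); ε·ε+αω+βω = 1·0+-2·0+2·1 ≡ 0  ⇒  (a,b)_2 = +1.
v=3: a=3^-3·(≡1), b=3^1·(≡2) mod 3; (1|3)=+1, (2|3)=-1; (−1)^{-3·1·1}·(+1)^1·(-1)^-3 = +1.
v=∞: -1365 < 0 and -3927 < 0  ⇒  (a,b)_∞ = -1.
v=17: a=17^0·(≡3), b=17^1·(≡11) mod 17; (3|17)=-1, (11|17)=-1; (−1)^{0·1·8}·(-1)^1·(-1)^0 = -1.
(-1365, -3927 / ℚ) ramifies at {5, 11, 17, ∞}: a division algebra.

[5, 11, 17, inf]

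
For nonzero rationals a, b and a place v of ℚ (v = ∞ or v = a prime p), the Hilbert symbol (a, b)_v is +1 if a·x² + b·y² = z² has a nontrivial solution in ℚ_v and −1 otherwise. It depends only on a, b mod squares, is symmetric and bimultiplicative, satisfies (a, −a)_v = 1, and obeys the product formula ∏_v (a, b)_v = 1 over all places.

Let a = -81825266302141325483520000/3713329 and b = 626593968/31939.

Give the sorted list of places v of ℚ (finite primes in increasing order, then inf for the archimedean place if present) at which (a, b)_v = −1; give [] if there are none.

(a, b) ≡ (-17043, 187473) mod (ℚ^×)²; places V = {2, 3, 5, 7, 11, 13, 19, 23, 41, 47, ∞}.
(a,b)_23: α=3, u≡13; β=1, v≡1 (mod 23); (13|23)=+1, (1|23)=+1; sign (−1)^1·+1^1·+1^3 = -1.
(a,b)_41: α=-2, u≡28; β=-2, v≡8 (mod 41); (28|41)=-1, (8|41)=+1; sign (−1)^0·-1^-2·+1^-2 = +1.
(a,b)_5: α=4, u≡2; β=0, v≡2 (mod 5); (2|5)=-1, (2|5)=-1; sign (−1)^0·-1^0·-1^4 = +1.
(a,b)_19: α=3, u≡18; β=-1, v≡4 (mod 19); (18|19)=-1, (4|19)=+1; sign (−1)^1·-1^-1·+1^3 = +1.
(a,b)_7: α=2, u≡4; β=2, v≡5 (mod 7); (4|7)=+1, (5|7)=-1; sign (−1)^0·+1^2·-1^2 = +1.
(a,b)_2: α=12, β=4; u≡5, v≡1 (mod 8); ε(u)ε(v)=0·0, αω(v)=12·0, βω(u)=4·1; sum ≡ 0  ⇒  +1.
(a,b)_13: α=3, u≡6; β=1, v≡9 (mod 13); (6|13)=-1, (9|13)=+1; sign (−1)^0·-1^1·+1^3 = -1.
(a,b)_3: α=5, u≡1; β=5, v≡1 (mod 3); (1|3)=+1, (1|3)=+1; sign (−1)^1·+1^5·+1^5 = -1.
(a,b)_11: α=4, u≡7; β=1, v≡1 (mod 11); (7|11)=-1, (1|11)=+1; sign (−1)^0·-1^1·+1^4 = -1.
(a,b)_∞: sgn(-17043)=−, sgn(187473)=+, so +1.
(a,b)_47: α=-2, u≡4; β=0, v≡1 (mod 47); (4|47)=+1, (1|47)=+1; sign (−1)^0·+1^0·+1^-2 = +1.
(-17043, 187473 / ℚ) ramifies at {3, 11, 13, 23}: a division algebra.

[3, 11, 13, 23]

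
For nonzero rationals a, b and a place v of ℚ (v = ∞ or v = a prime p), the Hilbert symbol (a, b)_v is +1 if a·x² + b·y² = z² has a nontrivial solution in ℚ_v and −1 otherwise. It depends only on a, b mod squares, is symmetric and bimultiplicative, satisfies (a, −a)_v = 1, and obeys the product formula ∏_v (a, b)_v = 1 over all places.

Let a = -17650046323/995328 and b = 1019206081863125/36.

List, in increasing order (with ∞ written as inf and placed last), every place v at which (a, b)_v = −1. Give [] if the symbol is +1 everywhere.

Mod squares: a ≡ -22053369, b ≡ 29. Check v ∈ {∞, 2, 3, 5, 7, 13, 17, 29, 31, 37}.
v=17: a=17^1·(≡9), b=17^2·(≡11) mod 17; (9|17)=+1, (11|17)=-1; (−1)^{1·2·8}·(+1)^2·(-1)^1 = -1.
v=2: v_2(a)=-12, v_2(b)=-2; units ≡ 7, 5 (mod 8); ε·ε+αω+βω = 1·0+-12·1+-2·0 ≡ 0  ⇒  (a,b)_2 = +1.
v=7: a=7^4·(≡5), b=7^0·(≡2) mod 7; (5|7)=-1, (2|7)=+1; (−1)^{4·0·3}·(-1)^0·(+1)^4 = +1.
v=29: a=29^1·(≡7), b=29^3·(≡23) mod 29; (7|29)=+1, (23|29)=+1; (−1)^{1·3·14}·(+1)^3·(+1)^1 = +1.
v=31: a=31^1·(≡16), b=31^0·(≡11) mod 31; (16|31)=+1, (11|31)=-1; (−1)^{1·0·15}·(+1)^0·(-1)^1 = -1.
v=13: a=13^1·(≡3), b=13^2·(≡9) mod 13; (3|13)=+1, (9|13)=+1; (−1)^{1·2·6}·(+1)^2·(+1)^1 = +1.
v=∞: -22053369 < 0 and 29 > 0  ⇒  (a,b)_∞ = +1.
v=5: a=5^0·(≡4), b=5^4·(≡1) mod 5; (4|5)=+1, (1|5)=+1; (−1)^{0·4·2}·(+1)^4·(+1)^0 = +1.
v=37: a=37^1·(≡9), b=37^2·(≡24) mod 37; (9|37)=+1, (24|37)=-1; (−1)^{1·2·18}·(+1)^2·(-1)^1 = -1.
v=3: a=3^-5·(≡2), b=3^-2·(≡2) mod 3; (2|3)=-1, (2|3)=-1; (−1)^{-5·-2·1}·(-1)^-2·(-1)^-5 = -1.
(-22053369, 29 / ℚ) ramifies at {3, 17, 31, 37}: a division algebra.

[3, 17, 31, 37]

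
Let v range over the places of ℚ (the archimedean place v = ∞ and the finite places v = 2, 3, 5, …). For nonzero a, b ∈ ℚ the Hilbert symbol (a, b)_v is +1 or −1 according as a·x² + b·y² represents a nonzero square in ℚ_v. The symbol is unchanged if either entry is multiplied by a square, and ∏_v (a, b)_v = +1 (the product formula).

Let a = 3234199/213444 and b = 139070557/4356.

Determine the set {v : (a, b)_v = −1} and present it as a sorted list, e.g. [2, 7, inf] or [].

(a, b) ≡ (31, 1333) mod (ℚ^×)²; places V = {2, 3, 7, 11, 17, 19, 31, 43, ∞}.
(a,b)_∞: sgn(31)=+, sgn(1333)=+, so +1.
(a,b)_11: α=-2, u≡3; β=-2, v≡7 (mod 11); (3|11)=+1, (7|11)=-1; sign (−1)^0·+1^-2·-1^-2 = +1.
(a,b)_7: α=-2, u≡5; β=0, v≡5 (mod 7); (5|7)=-1, (5|7)=-1; sign (−1)^0·-1^0·-1^-2 = +1.
(a,b)_3: α=-2, u≡1; β=-2, v≡1 (mod 3); (1|3)=+1, (1|3)=+1; sign (−1)^0·+1^-2·+1^-2 = +1.
(a,b)_19: α=2, u≡14; β=2, v≡10 (mod 19); (14|19)=-1, (10|19)=-1; sign (−1)^0·-1^2·-1^2 = +1.
(a,b)_17: α=2, u≡10; β=2, v≡7 (mod 17); (10|17)=-1, (7|17)=-1; sign (−1)^0·-1^2·-1^2 = +1.
(a,b)_31: α=1, u≡5; β=1, v≡26 (mod 31); (5|31)=+1, (26|31)=-1; sign (−1)^1·+1^1·-1^1 = +1.
(a,b)_2: α=-2, β=-2; u≡7, v≡5 (mod 8); ε(u)ε(v)=1·0, αω(v)=-2·1, βω(u)=-2·0; sum ≡ 0  ⇒  +1.
(a,b)_43: α=0, u≡38; β=1, v≡13 (mod 43); (38|43)=+1, (13|43)=+1; sign (−1)^0·+1^1·+1^0 = +1.
Every local symbol is +1, so the conic 31·x² + 1333·y² = z² has ℚ_v-points for all v and hence a ℚ-point; (a, b / ℚ) ≅ M_2(ℚ).

[]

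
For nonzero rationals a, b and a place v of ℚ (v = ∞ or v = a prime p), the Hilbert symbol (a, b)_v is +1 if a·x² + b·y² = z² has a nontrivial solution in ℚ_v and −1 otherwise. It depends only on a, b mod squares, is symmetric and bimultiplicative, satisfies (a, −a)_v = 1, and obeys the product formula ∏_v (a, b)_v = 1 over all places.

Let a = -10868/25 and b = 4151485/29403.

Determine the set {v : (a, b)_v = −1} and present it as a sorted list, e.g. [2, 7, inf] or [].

[2, 5, 11, 13, 17, 19]

Mod squares: a ≡ -2717, b ≡ 255. Check v ∈ {∞, 2, 3, 5, 11, 13, 17, 19}.
v=5: a=5^-2·(≡2), b=5^1·(≡4) mod 5; (2|5)=-1, (4|5)=+1; (−1)^{-2·1·2}·(-1)^1·(+1)^-2 = -1.
v=2: v_2(a)=2, v_2(b)=0; units ≡ 3, 7 (mod 8); ε·ε+αω+βω = 1·1+2·0+0·1 ≡ 1  ⇒  (a,b)_2 = -1.
v=17: a=17^0·(≡10), b=17^3·(≡8) mod 17; (10|17)=-1, (8|17)=+1; (−1)^{0·3·8}·(-1)^3·(+1)^0 = -1.
v=3: a=3^0·(≡1), b=3^-5·(≡1) mod 3; (1|3)=+1, (1|3)=+1; (−1)^{0·-5·1}·(+1)^-5·(+1)^0 = +1.
v=11: a=11^1·(≡8), b=11^-2·(≡8) mod 11; (8|11)=-1, (8|11)=-1; (−1)^{1·-2·5}·(-1)^-2·(-1)^1 = -1.
v=13: a=13^1·(≡4), b=13^2·(≡6) mod 13; (4|13)=+1, (6|13)=-1; (−1)^{1·2·6}·(+1)^2·(-1)^1 = -1.
v=∞: -2717 < 0 and 255 > 0  ⇒  (a,b)_∞ = +1.
v=19: a=19^1·(≡6), b=19^0·(≡8) mod 19; (6|19)=+1, (8|19)=-1; (−1)^{1·0·9}·(+1)^0·(-1)^1 = -1.
(-2717, 255 / ℚ) ramifies at {2, 5, 11, 13, 17, 19}: a division algebra.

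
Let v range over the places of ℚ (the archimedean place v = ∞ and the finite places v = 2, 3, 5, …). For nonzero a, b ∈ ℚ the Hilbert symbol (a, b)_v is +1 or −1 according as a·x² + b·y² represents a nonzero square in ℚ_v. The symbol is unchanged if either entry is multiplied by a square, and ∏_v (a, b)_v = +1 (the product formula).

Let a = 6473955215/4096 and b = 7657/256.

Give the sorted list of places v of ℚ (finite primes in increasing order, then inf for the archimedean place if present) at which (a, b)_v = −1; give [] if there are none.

Mod squares: a ≡ 132121535, b ≡ 7657. Check v ∈ {∞, 2, 5, 7, 13, 17, 19, 29, 31}.
v=17: a=17^1·(≡15), b=17^0·(≡7) mod 17; (15|17)=+1, (7|17)=-1; (−1)^{1·0·8}·(+1)^0·(-1)^1 = -1.
v=∞: 132121535 > 0 and 7657 > 0  ⇒  (a,b)_∞ = +1.
v=2: v_2(a)=-12, v_2(b)=-8; units ≡ 7, 1 (mod 8); ε·ε+αω+βω = 1·0+-12·0+-8·0 ≡ 0  ⇒  (a,b)_2 = +1.
v=7: a=7^3·(≡6), b=7^0·(≡5) mod 7; (6|7)=-1, (5|7)=-1; (−1)^{3·0·3}·(-1)^0·(-1)^3 = -1.
v=13: a=13^1·(≡4), b=13^1·(≡12) mod 13; (4|13)=+1, (12|13)=+1; (−1)^{1·1·6}·(+1)^1·(+1)^1 = +1.
v=29: a=29^1·(≡18), b=29^0·(≡23) mod 29; (18|29)=-1, (23|29)=+1; (−1)^{1·0·14}·(-1)^0·(+1)^1 = +1.
v=31: a=31^1·(≡23), b=31^1·(≡27) mod 31; (23|31)=-1, (27|31)=-1; (−1)^{1·1·15}·(-1)^1·(-1)^1 = -1.
v=5: a=5^1·(≡3), b=5^0·(≡2) mod 5; (3|5)=-1, (2|5)=-1; (−1)^{1·0·2}·(-1)^0·(-1)^1 = -1.
v=19: a=19^1·(≡12), b=19^1·(≡11) mod 19; (12|19)=-1, (11|19)=+1; (−1)^{1·1·9}·(-1)^1·(+1)^1 = +1.
(132121535, 7657 / ℚ) ramifies at {5, 7, 17, 31}: a division algebra.

[5, 7, 17, 31]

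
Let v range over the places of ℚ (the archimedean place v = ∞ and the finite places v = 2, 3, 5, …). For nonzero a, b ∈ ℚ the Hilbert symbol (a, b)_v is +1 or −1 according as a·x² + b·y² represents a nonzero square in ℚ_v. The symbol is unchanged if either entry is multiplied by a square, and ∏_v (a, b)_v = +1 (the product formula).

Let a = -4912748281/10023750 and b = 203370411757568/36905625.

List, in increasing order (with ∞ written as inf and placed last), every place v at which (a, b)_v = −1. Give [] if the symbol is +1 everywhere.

(a, b) ≡ (-22, 17) mod (ℚ^×)²; places V = {2, 3, 5, 7, 11, 17, 19, 31, ∞}.
(a,b)_2: α=-1, β=12; u≡5, v≡1 (mod 8); ε(u)ε(v)=0·0, αω(v)=-1·0, βω(u)=12·1; sum ≡ 0  ⇒  +1.
(a,b)_∞: sgn(-22)=−, sgn(17)=+, so +1.
(a,b)_7: α=2, u≡6; β=0, v≡6 (mod 7); (6|7)=-1, (6|7)=-1; sign (−1)^0·-1^0·-1^2 = +1.
(a,b)_11: α=-1, u≡1; β=2, v≡6 (mod 11); (1|11)=+1, (6|11)=-1; sign (−1)^0·+1^2·-1^-1 = -1.
(a,b)_5: α=-4, u≡3; β=-4, v≡2 (mod 5); (3|5)=-1, (2|5)=-1; sign (−1)^0·-1^-4·-1^-4 = +1.
(a,b)_19: α=2, u≡7; β=0, v≡4 (mod 19); (7|19)=+1, (4|19)=+1; sign (−1)^0·+1^0·+1^2 = +1.
(a,b)_3: α=-6, u≡2; β=-10, v≡2 (mod 3); (2|3)=-1, (2|3)=-1; sign (−1)^0·-1^-10·-1^-6 = +1.
(a,b)_17: α=2, u≡12; β=7, v≡16 (mod 17); (12|17)=-1, (16|17)=+1; sign (−1)^0·-1^7·+1^2 = -1.
(a,b)_31: α=2, u≡5; β=0, v≡11 (mod 31); (5|31)=+1, (11|31)=-1; sign (−1)^0·+1^0·-1^2 = +1.
(-22, 17 / ℚ) ramifies at {11, 17}: a division algebra.

[11, 17]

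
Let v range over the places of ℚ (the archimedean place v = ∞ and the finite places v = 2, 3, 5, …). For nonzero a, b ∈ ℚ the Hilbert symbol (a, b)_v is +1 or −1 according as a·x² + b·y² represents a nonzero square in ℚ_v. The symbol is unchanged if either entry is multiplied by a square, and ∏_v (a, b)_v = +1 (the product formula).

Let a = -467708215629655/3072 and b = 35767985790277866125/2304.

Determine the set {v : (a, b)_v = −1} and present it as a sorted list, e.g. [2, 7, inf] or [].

[3, 5, 17, 23]

(a, b) ≡ (-3457939485, 376805) mod (ℚ^×)²; places V = {2, 3, 5, 7, 11, 13, 17, 19, 23, 31, ∞}.
(a,b)_3: α=-1, u≡2; β=-2, v≡2 (mod 3); (2|3)=-1, (2|3)=-1; sign (−1)^0·-1^-2·-1^-1 = -1.
(a,b)_17: α=1, u≡1; β=1, v≡5 (mod 17); (1|17)=+1, (5|17)=-1; sign (−1)^0·+1^1·-1^1 = -1.
(a,b)_31: α=1, u≡7; β=1, v≡29 (mod 31); (7|31)=+1, (29|31)=-1; sign (−1)^1·+1^1·-1^1 = +1.
(a,b)_7: α=5, u≡6; β=6, v≡2 (mod 7); (6|7)=-1, (2|7)=+1; sign (−1)^0·-1^6·+1^5 = +1.
(a,b)_13: α=3, u≡6; β=3, v≡6 (mod 13); (6|13)=-1, (6|13)=-1; sign (−1)^0·-1^3·-1^3 = +1.
(a,b)_5: α=1, u≡2; β=3, v≡1 (mod 5); (2|5)=-1, (1|5)=+1; sign (−1)^0·-1^3·+1^1 = -1.
(a,b)_∞: sgn(-3457939485)=−, sgn(376805)=+, so +1.
(a,b)_11: α=1, u≡7; β=1, v≡5 (mod 11); (7|11)=-1, (5|11)=+1; sign (−1)^1·-1^1·+1^1 = +1.
(a,b)_19: α=1, u≡6; β=2, v≡5 (mod 19); (6|19)=+1, (5|19)=+1; sign (−1)^0·+1^2·+1^1 = +1.
(a,b)_23: α=1, u≡6; β=2, v≡11 (mod 23); (6|23)=+1, (11|23)=-1; sign (−1)^0·+1^2·-1^1 = -1.
(a,b)_2: α=-10, β=-8; u≡3, v≡5 (mod 8); ε(u)ε(v)=1·0, αω(v)=-10·1, βω(u)=-8·1; sum ≡ 0  ⇒  +1.
Ram(-3457939485, 376805) = {3, 5, 17, 23}; no ℚ_3-point on the conic.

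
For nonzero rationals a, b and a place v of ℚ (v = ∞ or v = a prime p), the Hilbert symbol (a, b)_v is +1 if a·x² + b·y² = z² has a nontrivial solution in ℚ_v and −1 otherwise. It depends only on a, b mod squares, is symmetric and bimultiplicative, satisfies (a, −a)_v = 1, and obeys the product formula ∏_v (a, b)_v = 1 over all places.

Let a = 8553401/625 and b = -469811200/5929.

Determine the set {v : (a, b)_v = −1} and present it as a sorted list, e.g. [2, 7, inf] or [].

[19, 37]

Mod squares: a ≡ 16169, b ≡ -1147. Check v ∈ {∞, 2, 5, 7, 11, 19, 23, 31, 37}.
v=7: a=7^0·(≡5), b=7^-2·(≡1) mod 7; (5|7)=-1, (1|7)=+1; (−1)^{0·-2·3}·(-1)^-2·(+1)^0 = +1.
v=2: v_2(a)=0, v_2(b)=14; units ≡ 1, 5 (mod 8); ε·ε+αω+βω = 0·0+0·1+14·0 ≡ 0  ⇒  (a,b)_2 = +1.
v=31: a=31^0·(≡1), b=31^1·(≡10) mod 31; (1|31)=+1, (10|31)=+1; (−1)^{0·1·15}·(+1)^1·(+1)^0 = +1.
v=∞: 16169 > 0 and -1147 < 0  ⇒  (a,b)_∞ = +1.
v=19: a=19^1·(≡13), b=19^0·(≡14) mod 19; (13|19)=-1, (14|19)=-1; (−1)^{1·0·9}·(-1)^0·(-1)^1 = -1.
v=23: a=23^3·(≡9), b=23^0·(≡18) mod 23; (9|23)=+1, (18|23)=+1; (−1)^{3·0·11}·(+1)^0·(+1)^3 = +1.
v=37: a=37^1·(≡10), b=37^1·(≡19) mod 37; (10|37)=+1, (19|37)=-1; (−1)^{1·1·18}·(+1)^1·(-1)^1 = -1.
v=11: a=11^0·(≡6), b=11^-2·(≡2) mod 11; (6|11)=-1, (2|11)=-1; (−1)^{0·-2·5}·(-1)^-2·(-1)^0 = +1.
v=5: a=5^-4·(≡1), b=5^2·(≡3) mod 5; (1|5)=+1, (3|5)=-1; (−1)^{-4·2·2}·(+1)^2·(-1)^-4 = +1.
|Ram(16169, -1147)| = 2, even; anisotropic at {19, 37}.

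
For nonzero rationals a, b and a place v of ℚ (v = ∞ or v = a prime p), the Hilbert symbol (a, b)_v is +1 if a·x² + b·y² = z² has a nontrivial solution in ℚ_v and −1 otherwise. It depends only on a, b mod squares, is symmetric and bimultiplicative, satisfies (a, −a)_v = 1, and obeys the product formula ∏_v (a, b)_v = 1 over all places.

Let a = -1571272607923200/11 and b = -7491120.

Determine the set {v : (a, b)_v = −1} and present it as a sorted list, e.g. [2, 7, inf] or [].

[5, inf]

(a, b) ≡ (-77, -195) mod (ℚ^×)²; places V = {2, 3, 5, 7, 11, 13, ∞}.
(a,b)_7: α=9, u≡3; β=4, v≡2 (mod 7); (3|7)=-1, (2|7)=+1; sign (−1)^0·-1^4·+1^9 = +1.
(a,b)_∞: sgn(-77)=−, sgn(-195)=−, so -1.
(a,b)_5: α=2, u≡2; β=1, v≡1 (mod 5); (2|5)=-1, (1|5)=+1; sign (−1)^0·-1^1·+1^2 = -1.
(a,b)_11: α=-1, u≡5; β=0, v≡1 (mod 11); (5|11)=+1, (1|11)=+1; sign (−1)^0·+1^0·+1^-1 = +1.
(a,b)_13: α=2, u≡4; β=1, v≡11 (mod 13); (4|13)=+1, (11|13)=-1; sign (−1)^0·+1^1·-1^2 = +1.
(a,b)_3: α=2, u≡1; β=1, v≡1 (mod 3); (1|3)=+1, (1|3)=+1; sign (−1)^0·+1^1·+1^2 = +1.
(a,b)_2: α=10, β=4; u≡3, v≡5 (mod 8); ε(u)ε(v)=1·0, αω(v)=10·1, βω(u)=4·1; sum ≡ 0  ⇒  +1.
(-77, -195 / ℚ) ramifies at {5, ∞}: a division algebra.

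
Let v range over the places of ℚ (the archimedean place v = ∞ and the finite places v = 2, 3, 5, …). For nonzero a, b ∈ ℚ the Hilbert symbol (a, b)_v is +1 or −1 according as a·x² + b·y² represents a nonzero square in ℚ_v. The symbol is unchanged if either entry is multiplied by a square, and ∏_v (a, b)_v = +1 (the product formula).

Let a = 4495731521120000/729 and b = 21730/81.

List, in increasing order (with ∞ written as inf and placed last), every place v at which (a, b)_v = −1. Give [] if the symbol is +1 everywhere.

[5, 41]

(a, b) ≡ (1588463, 21730) mod (ℚ^×)²; places V = {2, 3, 5, 7, 17, 19, 41, 43, 53, ∞}.
(a,b)_41: α=1, u≡31; β=1, v≡3 (mod 41); (31|41)=+1, (3|41)=-1; sign (−1)^0·+1^1·-1^1 = -1.
(a,b)_43: α=1, u≡10; β=0, v≡40 (mod 43); (10|43)=+1, (40|43)=+1; sign (−1)^0·+1^0·+1^1 = +1.
(a,b)_∞: sgn(1588463)=+, sgn(21730)=+, so +1.
(a,b)_2: α=8, β=1; u≡7, v≡1 (mod 8); ε(u)ε(v)=1·0, αω(v)=8·0, βω(u)=1·0; sum ≡ 0  ⇒  +1.
(a,b)_17: α=1, u≡7; β=0, v≡16 (mod 17); (7|17)=-1, (16|17)=+1; sign (−1)^0·-1^0·+1^1 = +1.
(a,b)_53: α=1, u≡30; β=1, v≡26 (mod 53); (30|53)=-1, (26|53)=-1; sign (−1)^0·-1^1·-1^1 = +1.
(a,b)_7: α=2, u≡1; β=0, v≡4 (mod 7); (1|7)=+1, (4|7)=+1; sign (−1)^0·+1^0·+1^2 = +1.
(a,b)_3: α=-6, u≡2; β=-4, v≡1 (mod 3); (2|3)=-1, (1|3)=+1; sign (−1)^0·-1^-4·+1^-6 = +1.
(a,b)_5: α=4, u≡3; β=1, v≡1 (mod 5); (3|5)=-1, (1|5)=+1; sign (−1)^0·-1^1·+1^4 = -1.
(a,b)_19: α=2, u≡4; β=0, v≡14 (mod 19); (4|19)=+1, (14|19)=-1; sign (−1)^0·+1^0·-1^2 = +1.
Ram(1588463, 21730) = {5, 41}; no ℚ_5-point on the conic.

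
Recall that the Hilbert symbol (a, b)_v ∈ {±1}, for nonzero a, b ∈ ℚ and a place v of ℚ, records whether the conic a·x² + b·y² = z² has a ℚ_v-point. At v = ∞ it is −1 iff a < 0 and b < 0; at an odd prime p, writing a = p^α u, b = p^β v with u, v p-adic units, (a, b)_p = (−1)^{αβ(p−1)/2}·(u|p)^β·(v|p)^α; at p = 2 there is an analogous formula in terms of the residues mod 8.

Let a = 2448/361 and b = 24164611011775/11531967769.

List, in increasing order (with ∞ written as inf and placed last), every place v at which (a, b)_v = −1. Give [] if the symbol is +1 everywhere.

[17, 31]

(a, b) ≡ (17, 31) mod (ℚ^×)²; places V = {2, 3, 5, 7, 13, 17, 19, 23, 29, 31, 47, ∞}.
(a,b)_∞: sgn(17)=+, sgn(31)=+, so +1.
(a,b)_3: α=2, u≡2; β=0, v≡1 (mod 3); (2|3)=-1, (1|3)=+1; sign (−1)^0·-1^0·+1^2 = +1.
(a,b)_13: α=0, u≡3; β=2, v≡11 (mod 13); (3|13)=+1, (11|13)=-1; sign (−1)^0·+1^2·-1^0 = +1.
(a,b)_17: α=1, u≡2; β=4, v≡11 (mod 17); (2|17)=+1, (11|17)=-1; sign (−1)^0·+1^4·-1^1 = -1.
(a,b)_47: α=0, u≡6; β=2, v≡26 (mod 47); (6|47)=+1, (26|47)=-1; sign (−1)^0·+1^2·-1^0 = +1.
(a,b)_7: α=0, u≡3; β=-2, v≡5 (mod 7); (3|7)=-1, (5|7)=-1; sign (−1)^0·-1^-2·-1^0 = +1.
(a,b)_19: α=-2, u≡16; β=0, v≡13 (mod 19); (16|19)=+1, (13|19)=-1; sign (−1)^0·+1^0·-1^-2 = +1.
(a,b)_23: α=0, u≡15; β=-4, v≡18 (mod 23); (15|23)=-1, (18|23)=+1; sign (−1)^0·-1^-4·+1^0 = +1.
(a,b)_31: α=0, u≡17; β=1, v≡25 (mod 31); (17|31)=-1, (25|31)=+1; sign (−1)^0·-1^1·+1^0 = -1.
(a,b)_2: α=4, β=0; u≡1, v≡7 (mod 8); ε(u)ε(v)=0·1, αω(v)=4·0, βω(u)=0·0; sum ≡ 0  ⇒  +1.
(a,b)_5: α=0, u≡3; β=2, v≡4 (mod 5); (3|5)=-1, (4|5)=+1; sign (−1)^0·-1^2·+1^0 = +1.
(a,b)_29: α=0, u≡21; β=-2, v≡15 (mod 29); (21|29)=-1, (15|29)=-1; sign (−1)^0·-1^-2·-1^0 = +1.
Ram(17, 31) = {17, 31}; no ℚ_17-point on the conic.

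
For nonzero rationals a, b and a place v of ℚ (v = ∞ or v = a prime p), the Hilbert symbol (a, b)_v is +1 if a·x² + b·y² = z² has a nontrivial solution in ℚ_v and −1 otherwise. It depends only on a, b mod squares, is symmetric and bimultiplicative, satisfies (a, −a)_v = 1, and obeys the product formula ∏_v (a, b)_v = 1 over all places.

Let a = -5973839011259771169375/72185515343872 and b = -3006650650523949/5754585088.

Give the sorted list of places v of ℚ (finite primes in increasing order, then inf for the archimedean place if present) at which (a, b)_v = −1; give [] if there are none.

Mod squares: a ≡ -273, b ≡ -3003. Check v ∈ {∞, 2, 3, 5, 7, 11, 13, 17}.
v=11: a=11^8·(≡8), b=11^7·(≡2) mod 11; (8|11)=-1, (2|11)=-1; (−1)^{8·7·5}·(-1)^7·(-1)^8 = -1.
v=2: v_2(a)=-32, v_2(b)=-24; units ≡ 7, 5 (mod 8); ε·ε+αω+βω = 1·0+-32·1+-24·0 ≡ 0  ⇒  (a,b)_2 = +1.
v=17: a=17^4·(≡2), b=17^2·(≡14) mod 17; (2|17)=+1, (14|17)=-1; (−1)^{4·2·8}·(+1)^2·(-1)^4 = +1.
v=∞: -273 < 0 and -3003 < 0  ⇒  (a,b)_∞ = -1.
v=13: a=13^3·(≡8), b=13^3·(≡10) mod 13; (8|13)=-1, (10|13)=+1; (−1)^{3·3·6}·(-1)^3·(+1)^3 = -1.
v=3: a=3^5·(≡2), b=3^5·(≡1) mod 3; (2|3)=-1, (1|3)=+1; (−1)^{5·5·1}·(-1)^5·(+1)^5 = +1.
v=7: a=7^-5·(≡6), b=7^-3·(≡5) mod 7; (6|7)=-1, (5|7)=-1; (−1)^{-5·-3·3}·(-1)^-3·(-1)^-5 = -1.
v=5: a=5^4·(≡2), b=5^0·(≡2) mod 5; (2|5)=-1, (2|5)=-1; (−1)^{4·0·2}·(-1)^0·(-1)^4 = +1.
Ram(-273, -3003) = {7, 11, 13, ∞}; no ℚ_7-point on the conic.

[7, 11, 13, inf]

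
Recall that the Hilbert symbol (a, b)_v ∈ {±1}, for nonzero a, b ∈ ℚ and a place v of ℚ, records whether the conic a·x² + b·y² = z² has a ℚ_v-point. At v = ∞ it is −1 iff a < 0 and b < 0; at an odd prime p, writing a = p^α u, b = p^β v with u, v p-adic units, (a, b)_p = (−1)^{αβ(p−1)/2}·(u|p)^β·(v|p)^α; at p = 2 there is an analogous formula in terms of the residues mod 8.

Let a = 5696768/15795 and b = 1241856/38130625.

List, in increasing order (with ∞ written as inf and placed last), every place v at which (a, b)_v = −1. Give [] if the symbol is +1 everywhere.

[2, 3, 11, 13]

(a, b) ≡ (15015, 11) mod (ℚ^×)²; places V = {2, 3, 5, 7, 11, 13, 17, 19, ∞}.
(a,b)_19: α=0, u≡6; β=-2, v≡4 (mod 19); (6|19)=+1, (4|19)=+1; sign (−1)^0·+1^-2·+1^0 = +1.
(a,b)_∞: sgn(15015)=+, sgn(11)=+, so +1.
(a,b)_7: α=1, u≡6; β=2, v≡4 (mod 7); (6|7)=-1, (4|7)=+1; sign (−1)^0·-1^2·+1^1 = +1.
(a,b)_5: α=-1, u≡2; β=-4, v≡4 (mod 5); (2|5)=-1, (4|5)=+1; sign (−1)^0·-1^-4·+1^-1 = +1.
(a,b)_3: α=-5, u≡1; β=2, v≡2 (mod 3); (1|3)=+1, (2|3)=-1; sign (−1)^0·+1^2·-1^-5 = -1.
(a,b)_2: α=8, β=8; u≡7, v≡3 (mod 8); ε(u)ε(v)=1·1, αω(v)=8·1, βω(u)=8·0; sum ≡ 1  ⇒  -1.
(a,b)_11: α=1, u≡3; β=1, v≡5 (mod 11); (3|11)=+1, (5|11)=+1; sign (−1)^1·+1^1·+1^1 = -1.
(a,b)_13: α=-1, u≡2; β=-2, v≡7 (mod 13); (2|13)=-1, (7|13)=-1; sign (−1)^0·-1^-2·-1^-1 = -1.
(a,b)_17: α=2, u≡13; β=0, v≡11 (mod 17); (13|17)=+1, (11|17)=-1; sign (−1)^0·+1^0·-1^2 = +1.
Ram(15015, 11) = {2, 3, 11, 13}; no ℚ_2-point on the conic.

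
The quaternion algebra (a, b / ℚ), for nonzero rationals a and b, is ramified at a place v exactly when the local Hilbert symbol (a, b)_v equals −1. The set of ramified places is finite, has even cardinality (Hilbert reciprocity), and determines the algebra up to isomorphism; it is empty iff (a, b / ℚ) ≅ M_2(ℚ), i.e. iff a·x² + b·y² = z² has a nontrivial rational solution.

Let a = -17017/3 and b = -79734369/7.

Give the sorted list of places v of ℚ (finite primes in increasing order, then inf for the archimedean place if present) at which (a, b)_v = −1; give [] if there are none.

[3, inf]

(a, b) ≡ (-51051, -3927) mod (ℚ^×)²; places V = {2, 3, 7, 11, 13, 17, 29, ∞}.
(a,b)_2: α=0, β=0; u≡5, v≡1 (mod 8); ε(u)ε(v)=0·0, αω(v)=0·0, βω(u)=0·1; sum ≡ 0  ⇒  +1.
(a,b)_29: α=0, u≡2; β=2, v≡3 (mod 29); (2|29)=-1, (3|29)=-1; sign (−1)^0·-1^2·-1^0 = +1.
(a,b)_7: α=1, u≡4; β=-1, v≡6 (mod 7); (4|7)=+1, (6|7)=-1; sign (−1)^1·+1^-1·-1^1 = +1.
(a,b)_11: α=1, u≡5; β=1, v≡2 (mod 11); (5|11)=+1, (2|11)=-1; sign (−1)^1·+1^1·-1^1 = +1.
(a,b)_3: α=-1, u≡2; β=1, v≡2 (mod 3); (2|3)=-1, (2|3)=-1; sign (−1)^1·-1^1·-1^-1 = -1.
(a,b)_17: α=1, u≡12; β=1, v≡11 (mod 17); (12|17)=-1, (11|17)=-1; sign (−1)^0·-1^1·-1^1 = +1.
(a,b)_∞: sgn(-51051)=−, sgn(-3927)=−, so -1.
(a,b)_13: α=1, u≡10; β=2, v≡3 (mod 13); (10|13)=+1, (3|13)=+1; sign (−1)^0·+1^2·+1^1 = +1.
Ram(-51051, -3927) = {3, ∞}; no ℚ_3-point on the conic.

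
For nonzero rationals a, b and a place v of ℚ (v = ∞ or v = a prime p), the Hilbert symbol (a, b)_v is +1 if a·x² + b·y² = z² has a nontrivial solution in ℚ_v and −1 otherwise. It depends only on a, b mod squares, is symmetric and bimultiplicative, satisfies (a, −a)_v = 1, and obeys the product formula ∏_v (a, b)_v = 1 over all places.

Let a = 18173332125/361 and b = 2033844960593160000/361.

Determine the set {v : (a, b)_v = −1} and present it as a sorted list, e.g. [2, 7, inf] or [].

Mod squares: a ≡ 1885, b ≡ 69. Check v ∈ {∞, 2, 3, 5, 11, 13, 19, 23, 29}.
v=2: v_2(a)=0, v_2(b)=6; units ≡ 5, 5 (mod 8); ε·ε+αω+βω = 0·0+0·1+6·1 ≡ 0  ⇒  (a,b)_2 = +1.
v=19: a=19^-2·(≡9), b=19^-2·(≡15) mod 19; (9|19)=+1, (15|19)=-1; (−1)^{-2·-2·9}·(+1)^-2·(-1)^-2 = +1.
v=∞: 1885 > 0 and 69 > 0  ⇒  (a,b)_∞ = +1.
v=13: a=13^1·(≡6), b=13^2·(≡9) mod 13; (6|13)=-1, (9|13)=+1; (−1)^{1·2·6}·(-1)^2·(+1)^1 = +1.
v=23: a=23^2·(≡21), b=23^3·(≡3) mod 23; (21|23)=-1, (3|23)=+1; (−1)^{2·3·11}·(-1)^3·(+1)^2 = -1.
v=11: a=11^0·(≡4), b=11^2·(≡4) mod 11; (4|11)=+1, (4|11)=+1; (−1)^{0·2·5}·(+1)^2·(+1)^0 = +1.
v=5: a=5^3·(≡2), b=5^4·(≡1) mod 5; (2|5)=-1, (1|5)=+1; (−1)^{3·4·2}·(-1)^4·(+1)^3 = +1.
v=29: a=29^1·(≡20), b=29^2·(≡10) mod 29; (20|29)=+1, (10|29)=-1; (−1)^{1·2·14}·(+1)^2·(-1)^1 = -1.
v=3: a=3^6·(≡1), b=3^5·(≡2) mod 3; (1|3)=+1, (2|3)=-1; (−1)^{6·5·1}·(+1)^5·(-1)^6 = +1.
|Ram(1885, 69)| = 2, even; anisotropic at {23, 29}.

[23, 29]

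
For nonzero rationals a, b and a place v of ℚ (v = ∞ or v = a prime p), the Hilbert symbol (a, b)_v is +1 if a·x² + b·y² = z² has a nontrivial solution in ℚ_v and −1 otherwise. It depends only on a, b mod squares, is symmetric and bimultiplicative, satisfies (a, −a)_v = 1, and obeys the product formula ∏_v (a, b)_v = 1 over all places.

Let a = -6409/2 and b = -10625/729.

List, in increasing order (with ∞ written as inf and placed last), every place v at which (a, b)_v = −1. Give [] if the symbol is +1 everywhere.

Mod squares: a ≡ -12818, b ≡ -17. Check v ∈ {∞, 2, 3, 5, 13, 17, 29}.
v=29: a=29^1·(≡20), b=29^0·(≡19) mod 29; (20|29)=+1, (19|29)=-1; (−1)^{1·0·14}·(+1)^0·(-1)^1 = -1.
v=13: a=13^1·(≡7), b=13^0·(≡9) mod 13; (7|13)=-1, (9|13)=+1; (−1)^{1·0·6}·(-1)^0·(+1)^1 = +1.
v=5: a=5^0·(≡3), b=5^4·(≡2) mod 5; (3|5)=-1, (2|5)=-1; (−1)^{0·4·2}·(-1)^4·(-1)^0 = +1.
v=∞: -12818 < 0 and -17 < 0  ⇒  (a,b)_∞ = -1.
v=3: a=3^0·(≡1), b=3^-6·(≡1) mod 3; (1|3)=+1, (1|3)=+1; (−1)^{0·-6·1}·(+1)^-6·(+1)^0 = +1.
v=2: v_2(a)=-1, v_2(b)=0; units ≡ 7, 7 (mod 8); ε·ε+αω+βω = 1·1+-1·0+0·0 ≡ 1  ⇒  (a,b)_2 = -1.
v=17: a=17^1·(≡7), b=17^1·(≡15) mod 17; (7|17)=-1, (15|17)=+1; (−1)^{1·1·8}·(-1)^1·(+1)^1 = -1.
|Ram(-12818, -17)| = 4, even; anisotropic at {2, 17, 29, ∞}.

[2, 17, 29, inf]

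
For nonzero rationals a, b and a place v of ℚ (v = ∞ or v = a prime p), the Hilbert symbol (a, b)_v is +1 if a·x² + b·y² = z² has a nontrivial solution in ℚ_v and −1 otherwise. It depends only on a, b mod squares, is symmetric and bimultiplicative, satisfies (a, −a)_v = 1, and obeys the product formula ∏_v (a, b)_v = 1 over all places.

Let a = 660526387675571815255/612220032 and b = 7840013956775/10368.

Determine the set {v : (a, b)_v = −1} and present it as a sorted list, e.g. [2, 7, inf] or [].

[2, 5, 11, 13, 17, 31]

(a, b) ≡ (68510, 62062) mod (ℚ^×)²; places V = {2, 3, 5, 7, 11, 13, 17, 19, 31, ∞}.
(a,b)_5: α=1, u≡3; β=2, v≡2 (mod 5); (3|5)=-1, (2|5)=-1; sign (−1)^0·-1^2·-1^1 = -1.
(a,b)_3: α=-14, u≡2; β=-4, v≡1 (mod 3); (2|3)=-1, (1|3)=+1; sign (−1)^0·-1^-4·+1^-14 = +1.
(a,b)_7: α=0, u≡1; β=1, v≡1 (mod 7); (1|7)=+1, (1|7)=+1; sign (−1)^0·+1^1·+1^0 = +1.
(a,b)_31: α=1, u≡20; β=1, v≡19 (mod 31); (20|31)=+1, (19|31)=+1; sign (−1)^1·+1^1·+1^1 = -1.
(a,b)_17: α=5, u≡13; β=4, v≡3 (mod 17); (13|17)=+1, (3|17)=-1; sign (−1)^0·+1^4·-1^5 = -1.
(a,b)_11: α=6, u≡6; β=3, v≡6 (mod 11); (6|11)=-1, (6|11)=-1; sign (−1)^0·-1^3·-1^6 = -1.
(a,b)_13: α=1, u≡8; β=1, v≡9 (mod 13); (8|13)=-1, (9|13)=+1; sign (−1)^0·-1^1·+1^1 = -1.
(a,b)_∞: sgn(68510)=+, sgn(62062)=+, so +1.
(a,b)_2: α=-7, β=-7; u≡7, v≡7 (mod 8); ε(u)ε(v)=1·1, αω(v)=-7·0, βω(u)=-7·0; sum ≡ 1  ⇒  -1.
(a,b)_19: α=4, u≡13; β=0, v≡8 (mod 19); (13|19)=-1, (8|19)=-1; sign (−1)^0·-1^0·-1^4 = +1.
|Ram(68510, 62062)| = 6, even; anisotropic at {2, 5, 11, 13, 17, 31}.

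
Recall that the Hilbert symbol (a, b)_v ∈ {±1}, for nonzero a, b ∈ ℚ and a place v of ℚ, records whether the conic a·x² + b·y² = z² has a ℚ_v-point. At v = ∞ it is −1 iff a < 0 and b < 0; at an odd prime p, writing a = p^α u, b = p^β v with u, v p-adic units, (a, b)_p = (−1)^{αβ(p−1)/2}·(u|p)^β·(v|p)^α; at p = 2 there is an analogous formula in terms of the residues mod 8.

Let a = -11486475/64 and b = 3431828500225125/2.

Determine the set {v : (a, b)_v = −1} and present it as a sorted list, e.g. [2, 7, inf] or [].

[2, 7, 11, 13]

Mod squares: a ≡ -51051, b ≡ 5610. Check v ∈ {∞, 2, 3, 5, 7, 11, 13, 17}.
v=2: v_2(a)=-6, v_2(b)=-1; units ≡ 5, 5 (mod 8); ε·ε+αω+βω = 0·0+-6·1+-1·1 ≡ 1  ⇒  (a,b)_2 = -1.
v=5: a=5^2·(≡4), b=5^3·(≡3) mod 5; (4|5)=+1, (3|5)=-1; (−1)^{2·3·2}·(+1)^3·(-1)^2 = +1.
v=∞: -51051 < 0 and 5610 > 0  ⇒  (a,b)_∞ = +1.
v=11: a=11^1·(≡3), b=11^3·(≡5) mod 11; (3|11)=+1, (5|11)=+1; (−1)^{1·3·5}·(+1)^3·(+1)^1 = -1.
v=17: a=17^1·(≡11), b=17^3·(≡12) mod 17; (11|17)=-1, (12|17)=-1; (−1)^{1·3·8}·(-1)^3·(-1)^1 = +1.
v=13: a=13^1·(≡4), b=13^4·(≡11) mod 13; (4|13)=+1, (11|13)=-1; (−1)^{1·4·6}·(+1)^4·(-1)^1 = -1.
v=3: a=3^3·(≡2), b=3^1·(≡1) mod 3; (2|3)=-1, (1|3)=+1; (−1)^{3·1·1}·(-1)^1·(+1)^3 = +1.
v=7: a=7^1·(≡1), b=7^2·(≡5) mod 7; (1|7)=+1, (5|7)=-1; (−1)^{1·2·3}·(+1)^2·(-1)^1 = -1.
|Ram(-51051, 5610)| = 4, even; anisotropic at {2, 7, 11, 13}.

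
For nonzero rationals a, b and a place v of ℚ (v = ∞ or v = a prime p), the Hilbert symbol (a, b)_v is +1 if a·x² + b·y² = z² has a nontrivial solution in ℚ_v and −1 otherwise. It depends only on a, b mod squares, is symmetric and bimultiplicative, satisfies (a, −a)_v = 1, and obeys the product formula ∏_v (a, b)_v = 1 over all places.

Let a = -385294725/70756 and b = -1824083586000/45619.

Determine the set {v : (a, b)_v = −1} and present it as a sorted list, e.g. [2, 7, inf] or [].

(a, b) ≡ (-29, -67735) mod (ℚ^×)²; places V = {2, 3, 5, 7, 13, 19, 23, 29, 31, ∞}.
(a,b)_2: α=-2, β=4; u≡3, v≡1 (mod 8); ε(u)ε(v)=1·0, αω(v)=-2·0, βω(u)=4·1; sum ≡ 0  ⇒  +1.
(a,b)_19: α=-2, u≡4; β=-1, v≡5 (mod 19); (4|19)=+1, (5|19)=+1; sign (−1)^0·+1^-1·+1^-2 = +1.
(a,b)_29: α=1, u≡13; β=2, v≡9 (mod 29); (13|29)=+1, (9|29)=+1; sign (−1)^0·+1^2·+1^1 = +1.
(a,b)_3: α=12, u≡1; β=2, v≡2 (mod 3); (1|3)=+1, (2|3)=-1; sign (−1)^0·+1^2·-1^12 = +1.
(a,b)_23: α=0, u≡7; β=1, v≡22 (mod 23); (7|23)=-1, (22|23)=-1; sign (−1)^0·-1^1·-1^0 = -1.
(a,b)_5: α=2, u≡1; β=3, v≡3 (mod 5); (1|5)=+1, (3|5)=-1; sign (−1)^0·+1^3·-1^2 = +1.
(a,b)_∞: sgn(-29)=−, sgn(-67735)=−, so -1.
(a,b)_31: α=0, u≡2; β=1, v≡19 (mod 31); (2|31)=+1, (19|31)=+1; sign (−1)^0·+1^1·+1^0 = +1.
(a,b)_7: α=-2, u≡5; β=-4, v≡2 (mod 7); (5|7)=-1, (2|7)=+1; sign (−1)^0·-1^-4·+1^-2 = +1.
(a,b)_13: α=0, u≡12; β=2, v≡7 (mod 13); (12|13)=+1, (7|13)=-1; sign (−1)^0·+1^2·-1^0 = +1.
(-29, -67735 / ℚ) ramifies at {23, ∞}: a division algebra.

[23, inf]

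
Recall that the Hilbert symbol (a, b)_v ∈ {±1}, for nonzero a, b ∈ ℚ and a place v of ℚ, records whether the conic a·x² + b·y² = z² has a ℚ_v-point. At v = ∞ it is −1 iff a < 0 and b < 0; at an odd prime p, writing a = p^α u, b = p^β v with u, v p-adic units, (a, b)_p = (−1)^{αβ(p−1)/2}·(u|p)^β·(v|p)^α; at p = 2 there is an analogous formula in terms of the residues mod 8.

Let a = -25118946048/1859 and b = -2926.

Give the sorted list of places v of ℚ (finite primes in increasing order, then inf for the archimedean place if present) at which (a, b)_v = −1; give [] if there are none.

[3, inf]

Mod squares: a ≡ -33, b ≡ -2926. Check v ∈ {∞, 2, 3, 7, 11, 13, 19, 43}.
v=19: a=19^2·(≡5), b=19^1·(≡17) mod 19; (5|19)=+1, (17|19)=+1; (−1)^{2·1·9}·(+1)^1·(+1)^2 = +1.
v=13: a=13^-2·(≡7), b=13^0·(≡12) mod 13; (7|13)=-1, (12|13)=+1; (−1)^{-2·0·6}·(-1)^0·(+1)^-2 = +1.
v=∞: -33 < 0 and -2926 < 0  ⇒  (a,b)_∞ = -1.
v=2: v_2(a)=8, v_2(b)=1; units ≡ 7, 1 (mod 8); ε·ε+αω+βω = 1·0+8·0+1·0 ≡ 0  ⇒  (a,b)_2 = +1.
v=11: a=11^-1·(≡6), b=11^1·(≡9) mod 11; (6|11)=-1, (9|11)=+1; (−1)^{-1·1·5}·(-1)^1·(+1)^-1 = +1.
v=43: a=43^2·(≡1), b=43^0·(≡41) mod 43; (1|43)=+1, (41|43)=+1; (−1)^{2·0·21}·(+1)^0·(+1)^2 = +1.
v=7: a=7^2·(≡2), b=7^1·(≡2) mod 7; (2|7)=+1, (2|7)=+1; (−1)^{2·1·3}·(+1)^1·(+1)^2 = +1.
v=3: a=3^1·(≡1), b=3^0·(≡2) mod 3; (1|3)=+1, (2|3)=-1; (−1)^{1·0·1}·(+1)^0·(-1)^1 = -1.
(-33, -2926 / ℚ) ramifies at {3, ∞}: a division algebra.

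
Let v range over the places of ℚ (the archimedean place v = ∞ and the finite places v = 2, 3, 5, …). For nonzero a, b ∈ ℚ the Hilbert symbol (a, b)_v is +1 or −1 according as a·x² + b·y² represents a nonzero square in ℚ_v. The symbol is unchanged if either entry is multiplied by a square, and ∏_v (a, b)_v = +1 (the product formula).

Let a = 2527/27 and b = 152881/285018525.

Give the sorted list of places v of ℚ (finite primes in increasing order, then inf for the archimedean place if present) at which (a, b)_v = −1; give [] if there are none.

[3, 29]

(a, b) ≡ (21, 29) mod (ℚ^×)²; places V = {2, 3, 5, 7, 11, 17, 19, 23, 29, ∞}.
(a,b)_29: α=0, u≡27; β=-1, v≡25 (mod 29); (27|29)=-1, (25|29)=+1; sign (−1)^0·-1^-1·+1^0 = -1.
(a,b)_5: α=0, u≡1; β=-2, v≡1 (mod 5); (1|5)=+1, (1|5)=+1; sign (−1)^0·+1^-2·+1^0 = +1.
(a,b)_19: α=2, u≡8; β=-2, v≡12 (mod 19); (8|19)=-1, (12|19)=-1; sign (−1)^0·-1^-2·-1^2 = +1.
(a,b)_2: α=0, β=0; u≡5, v≡5 (mod 8); ε(u)ε(v)=0·0, αω(v)=0·1, βω(u)=0·1; sum ≡ 0  ⇒  +1.
(a,b)_∞: sgn(21)=+, sgn(29)=+, so +1.
(a,b)_17: α=0, u≡13; β=2, v≡7 (mod 17); (13|17)=+1, (7|17)=-1; sign (−1)^0·+1^2·-1^0 = +1.
(a,b)_7: α=1, u≡3; β=0, v≡1 (mod 7); (3|7)=-1, (1|7)=+1; sign (−1)^0·-1^0·+1^1 = +1.
(a,b)_3: α=-3, u≡1; β=-2, v≡2 (mod 3); (1|3)=+1, (2|3)=-1; sign (−1)^0·+1^-2·-1^-3 = -1.
(a,b)_23: α=0, u≡5; β=2, v≡2 (mod 23); (5|23)=-1, (2|23)=+1; sign (−1)^0·-1^2·+1^0 = +1.
(a,b)_11: α=0, u≡6; β=-2, v≡2 (mod 11); (6|11)=-1, (2|11)=-1; sign (−1)^0·-1^-2·-1^0 = +1.
(21, 29 / ℚ) ramifies at {3, 29}: a division algebra.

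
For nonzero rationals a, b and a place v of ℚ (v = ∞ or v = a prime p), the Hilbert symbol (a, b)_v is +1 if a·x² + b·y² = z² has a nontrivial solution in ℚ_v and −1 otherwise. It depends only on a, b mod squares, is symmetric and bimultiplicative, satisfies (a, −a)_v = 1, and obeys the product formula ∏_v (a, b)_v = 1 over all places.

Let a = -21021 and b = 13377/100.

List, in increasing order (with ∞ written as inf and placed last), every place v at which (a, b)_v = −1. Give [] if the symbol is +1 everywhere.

Mod squares: a ≡ -429, b ≡ 273. Check v ∈ {∞, 2, 3, 5, 7, 11, 13}.
v=3: a=3^1·(≡1), b=3^1·(≡1) mod 3; (1|3)=+1, (1|3)=+1; (−1)^{1·1·1}·(+1)^1·(+1)^1 = -1.
v=∞: -429 < 0 and 273 > 0  ⇒  (a,b)_∞ = +1.
v=11: a=11^1·(≡3), b=11^0·(≡1) mod 11; (3|11)=+1, (1|11)=+1; (−1)^{1·0·5}·(+1)^0·(+1)^1 = +1.
v=2: v_2(a)=0, v_2(b)=-2; units ≡ 3, 1 (mod 8); ε·ε+αω+βω = 1·0+0·0+-2·1 ≡ 0  ⇒  (a,b)_2 = +1.
v=5: a=5^0·(≡4), b=5^-2·(≡3) mod 5; (4|5)=+1, (3|5)=-1; (−1)^{0·-2·2}·(+1)^-2·(-1)^0 = +1.
v=7: a=7^2·(≡5), b=7^3·(≡2) mod 7; (5|7)=-1, (2|7)=+1; (−1)^{2·3·3}·(-1)^3·(+1)^2 = -1.
v=13: a=13^1·(≡8), b=13^1·(≡6) mod 13; (8|13)=-1, (6|13)=-1; (−1)^{1·1·6}·(-1)^1·(-1)^1 = +1.
|Ram(-429, 273)| = 2, even; anisotropic at {3, 7}.

[3, 7]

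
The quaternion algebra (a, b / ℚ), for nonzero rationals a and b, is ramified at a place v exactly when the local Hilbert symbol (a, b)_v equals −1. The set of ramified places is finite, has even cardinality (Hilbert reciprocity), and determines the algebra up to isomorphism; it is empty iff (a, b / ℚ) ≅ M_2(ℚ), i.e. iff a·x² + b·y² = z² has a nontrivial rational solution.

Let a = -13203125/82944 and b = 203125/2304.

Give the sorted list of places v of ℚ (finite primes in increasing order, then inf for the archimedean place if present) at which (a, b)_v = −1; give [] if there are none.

[5, 13]

(a, b) ≡ (-5, 13) mod (ℚ^×)²; places V = {2, 3, 5, 13, ∞}.
(a,b)_2: α=-10, β=-8; u≡3, v≡5 (mod 8); ε(u)ε(v)=1·0, αω(v)=-10·1, βω(u)=-8·1; sum ≡ 0  ⇒  +1.
(a,b)_3: α=-4, u≡1; β=-2, v≡1 (mod 3); (1|3)=+1, (1|3)=+1; sign (−1)^0·+1^-2·+1^-4 = +1.
(a,b)_∞: sgn(-5)=−, sgn(13)=+, so +1.
(a,b)_13: α=2, u≡11; β=1, v≡4 (mod 13); (11|13)=-1, (4|13)=+1; sign (−1)^0·-1^1·+1^2 = -1.
(a,b)_5: α=7, u≡4; β=6, v≡2 (mod 5); (4|5)=+1, (2|5)=-1; sign (−1)^0·+1^6·-1^7 = -1.
(-5, 13 / ℚ) ramifies at {5, 13}: a division algebra.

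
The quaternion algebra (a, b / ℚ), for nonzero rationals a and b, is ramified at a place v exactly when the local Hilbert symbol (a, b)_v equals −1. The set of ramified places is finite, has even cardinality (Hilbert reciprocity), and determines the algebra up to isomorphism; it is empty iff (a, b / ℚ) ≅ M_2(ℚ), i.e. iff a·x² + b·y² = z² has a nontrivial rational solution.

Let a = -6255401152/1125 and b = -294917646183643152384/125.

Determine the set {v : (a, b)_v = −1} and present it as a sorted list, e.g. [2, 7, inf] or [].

[5, 11, 13, 29, 37, inf]

(a, b) ≡ (-59015, -5655) mod (ℚ^×)²; places V = {2, 3, 5, 7, 11, 13, 29, 37, ∞}.
(a,b)_37: α=1, u≡16; β=2, v≡20 (mod 37); (16|37)=+1, (20|37)=-1; sign (−1)^0·+1^2·-1^1 = -1.
(a,b)_11: α=1, u≡3; β=2, v≡7 (mod 11); (3|11)=+1, (7|11)=-1; sign (−1)^0·+1^2·-1^1 = -1.
(a,b)_13: α=2, u≡6; β=5, v≡8 (mod 13); (6|13)=-1, (8|13)=-1; sign (−1)^0·-1^5·-1^2 = -1.
(a,b)_3: α=-2, u≡1; β=1, v≡2 (mod 3); (1|3)=+1, (2|3)=-1; sign (−1)^0·+1^1·-1^-2 = +1.
(a,b)_29: α=1, u≡16; β=3, v≡8 (mod 29); (16|29)=+1, (8|29)=-1; sign (−1)^0·+1^3·-1^1 = -1.
(a,b)_7: α=2, u≡4; β=0, v≡1 (mod 7); (4|7)=+1, (1|7)=+1; sign (−1)^0·+1^0·+1^2 = +1.
(a,b)_5: α=-3, u≡2; β=-3, v≡1 (mod 5); (2|5)=-1, (1|5)=+1; sign (−1)^0·-1^-3·+1^-3 = -1.
(a,b)_∞: sgn(-59015)=−, sgn(-5655)=−, so -1.
(a,b)_2: α=6, β=16; u≡1, v≡1 (mod 8); ε(u)ε(v)=0·0, αω(v)=6·0, βω(u)=16·0; sum ≡ 0  ⇒  +1.
|Ram(-59015, -5655)| = 6, even; anisotropic at {5, 11, 13, 29, 37, ∞}.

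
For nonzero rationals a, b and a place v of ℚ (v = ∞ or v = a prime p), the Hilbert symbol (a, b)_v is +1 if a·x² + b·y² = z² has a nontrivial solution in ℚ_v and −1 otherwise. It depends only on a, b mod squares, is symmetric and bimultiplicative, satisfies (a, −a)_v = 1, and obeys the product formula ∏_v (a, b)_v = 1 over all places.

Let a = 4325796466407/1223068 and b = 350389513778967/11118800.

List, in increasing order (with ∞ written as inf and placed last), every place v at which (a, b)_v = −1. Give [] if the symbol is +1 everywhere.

Mod squares: a ≡ 1774409, b ≡ 19518499. Check v ∈ {∞, 2, 3, 5, 7, 11, 13, 17, 19, 31, 37}.
v=3: a=3^10·(≡2), b=3^14·(≡1) mod 3; (2|3)=-1, (1|3)=+1; (−1)^{10·14·1}·(-1)^14·(+1)^10 = +1.
v=17: a=17^3·(≡11), b=17^3·(≡4) mod 17; (11|17)=-1, (4|17)=+1; (−1)^{3·3·8}·(-1)^3·(+1)^3 = -1.
v=19: a=19^-2·(≡3), b=19^-2·(≡14) mod 19; (3|19)=-1, (14|19)=-1; (−1)^{-2·-2·9}·(-1)^-2·(-1)^-2 = +1.
v=11: a=11^-2·(≡2), b=11^-1·(≡8) mod 11; (2|11)=-1, (8|11)=-1; (−1)^{-2·-1·5}·(-1)^-1·(-1)^-2 = -1.
v=7: a=7^-1·(≡6), b=7^-1·(≡6) mod 7; (6|7)=-1, (6|7)=-1; (−1)^{-1·-1·3}·(-1)^-1·(-1)^-1 = -1.
v=31: a=31^1·(≡23), b=31^1·(≡18) mod 31; (23|31)=-1, (18|31)=+1; (−1)^{1·1·15}·(-1)^1·(+1)^1 = +1.
v=2: v_2(a)=-2, v_2(b)=-4; units ≡ 1, 3 (mod 8); ε·ε+αω+βω = 0·1+-2·1+-4·0 ≡ 0  ⇒  (a,b)_2 = +1.
v=∞: 1774409 > 0 and 19518499 > 0  ⇒  (a,b)_∞ = +1.
v=13: a=13^1·(≡2), b=13^1·(≡3) mod 13; (2|13)=-1, (3|13)=+1; (−1)^{1·1·6}·(-1)^1·(+1)^1 = -1.
v=37: a=37^1·(≡24), b=37^1·(≡17) mod 37; (24|37)=-1, (17|37)=-1; (−1)^{1·1·18}·(-1)^1·(-1)^1 = +1.
v=5: a=5^0·(≡4), b=5^-2·(≡1) mod 5; (4|5)=+1, (1|5)=+1; (−1)^{0·-2·2}·(+1)^-2·(+1)^0 = +1.
(1774409, 19518499 / ℚ) ramifies at {7, 11, 13, 17}: a division algebra.

[7, 11, 13, 17]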